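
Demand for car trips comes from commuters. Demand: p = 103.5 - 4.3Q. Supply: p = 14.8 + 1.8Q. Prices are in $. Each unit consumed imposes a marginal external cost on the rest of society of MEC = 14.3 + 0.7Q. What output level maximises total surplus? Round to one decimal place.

Social marginal benefit = demand − MEC = 89.2 - 5.0Q.
Set SMB = MC: 89.2 - 5.0Q = 14.8 + 1.8Q → Q* = 10.9412.

Q* = 10.9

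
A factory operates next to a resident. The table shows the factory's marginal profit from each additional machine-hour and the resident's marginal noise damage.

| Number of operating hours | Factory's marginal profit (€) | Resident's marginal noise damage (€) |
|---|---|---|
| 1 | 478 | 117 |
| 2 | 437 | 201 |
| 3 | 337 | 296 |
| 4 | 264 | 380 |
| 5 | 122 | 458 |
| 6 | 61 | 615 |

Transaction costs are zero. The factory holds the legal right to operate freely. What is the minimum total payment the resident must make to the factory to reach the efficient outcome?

Left alone the factory would choose level 6 (marginal profit stays positive).
Efficient level: k* = 3 (marginal profit ≥ marginal noise damage through 3).
The resident must at least cover the factory's forgone profit from cutting 6→3: 264 + 122 + 61 = 447.

€447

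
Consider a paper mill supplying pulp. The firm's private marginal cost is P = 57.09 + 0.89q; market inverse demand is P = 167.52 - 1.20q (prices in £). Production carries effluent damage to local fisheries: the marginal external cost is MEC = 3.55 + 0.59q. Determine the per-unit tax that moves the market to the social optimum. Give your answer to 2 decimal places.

tax = £27.08 per unit

Social marginal cost = private MC + MEC = 60.64 + 1.48q.
Set SMC = demand: 60.64 + 1.48q = 167.52 - 1.20q → q* = 39.8806.
The Pigouvian tax equals MEC at q*: 3.55 + 0.59×39.8806 = 27.0796.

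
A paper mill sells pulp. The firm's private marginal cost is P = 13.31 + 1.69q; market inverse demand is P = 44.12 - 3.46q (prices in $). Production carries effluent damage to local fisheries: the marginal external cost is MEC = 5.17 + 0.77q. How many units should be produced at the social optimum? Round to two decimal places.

Social marginal cost = private MC + MEC = 18.48 + 2.46q.
Set SMC = demand: 18.48 + 2.46q = 44.12 - 3.46q → q* = 4.3311.

q* = 4.33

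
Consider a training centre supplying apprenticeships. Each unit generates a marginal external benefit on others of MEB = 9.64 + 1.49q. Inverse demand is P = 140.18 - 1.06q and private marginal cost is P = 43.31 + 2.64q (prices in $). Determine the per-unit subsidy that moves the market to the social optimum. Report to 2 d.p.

subsidy = $81.45 per unit

Social marginal cost = private MC − MEB = 33.67 + 1.15q.
Set SMC = demand: 33.67 + 1.15q = 140.18 - 1.06q → q* = 48.1946.
The Pigouvian subsidy equals MEB at q*: 9.64 + 1.49×48.1946 = 81.4500.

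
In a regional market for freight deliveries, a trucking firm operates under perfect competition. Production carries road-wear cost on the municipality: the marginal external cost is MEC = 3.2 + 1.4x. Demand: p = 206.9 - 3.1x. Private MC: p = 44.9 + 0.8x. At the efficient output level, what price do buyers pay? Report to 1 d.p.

P = 114.0

Social marginal cost = private MC + MEC = 48.1 + 2.2x.
Set SMC = demand: 48.1 + 2.2x = 206.9 - 3.1x → x* = 29.9623.
Consumer price on the demand curve at x*: 206.9 − 3.1×29.9623 = 114.0169.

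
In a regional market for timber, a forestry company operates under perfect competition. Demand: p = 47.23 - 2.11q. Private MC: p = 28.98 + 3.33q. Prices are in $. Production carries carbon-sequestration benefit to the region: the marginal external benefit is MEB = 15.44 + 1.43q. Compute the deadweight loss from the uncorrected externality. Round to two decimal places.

DWL = $51.07

Market equilibrium (private): 28.98 + 3.33q = 47.23 - 2.11q → q_m = 3.3548.
Social marginal cost = private MC − MEB = 13.54 + 1.90q.
Set SMC = demand: 13.54 + 1.90q = 47.23 - 2.11q → q* = 8.4015.
Height of the DWL triangle at q_m is demand(q_m) − SMC(q_m) = MEB(q_m) = 20.2373.
DWL = ½ × 5.0467 × 20.2373 = 51.0658.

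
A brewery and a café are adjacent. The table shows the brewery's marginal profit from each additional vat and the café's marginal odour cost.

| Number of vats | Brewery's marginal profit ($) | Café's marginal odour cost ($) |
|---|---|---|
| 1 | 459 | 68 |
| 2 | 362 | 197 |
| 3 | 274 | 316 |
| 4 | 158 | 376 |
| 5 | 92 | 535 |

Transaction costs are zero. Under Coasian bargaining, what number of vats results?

2

Bargaining reaches the level where marginal profit last exceeds marginal odour cost.
That holds through level 2 (362 ≥ 197) but not at 3 (274 < 316).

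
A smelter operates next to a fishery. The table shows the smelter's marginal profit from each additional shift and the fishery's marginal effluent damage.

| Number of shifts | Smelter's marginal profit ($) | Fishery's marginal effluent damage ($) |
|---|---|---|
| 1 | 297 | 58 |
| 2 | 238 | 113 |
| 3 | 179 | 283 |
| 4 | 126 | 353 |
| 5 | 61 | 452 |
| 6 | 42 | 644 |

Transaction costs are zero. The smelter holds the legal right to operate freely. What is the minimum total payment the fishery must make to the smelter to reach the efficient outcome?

Left alone the smelter would choose level 6 (marginal profit stays positive).
Efficient level: k* = 2 (marginal profit ≥ marginal effluent damage through 2).
The fishery must at least cover the smelter's forgone profit from cutting 6→2: 179 + 126 + 61 + 42 = 408.

$408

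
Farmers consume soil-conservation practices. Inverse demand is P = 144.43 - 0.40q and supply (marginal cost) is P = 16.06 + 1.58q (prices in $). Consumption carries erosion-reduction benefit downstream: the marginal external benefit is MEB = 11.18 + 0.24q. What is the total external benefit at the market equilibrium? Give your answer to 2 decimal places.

$1229.24

Market equilibrium (private): 16.06 + 1.58q = 144.43 - 0.40q → q_m = 64.8333.
Total external benefit = ∫₀^{q_m} (11.18 + 0.24q) dq = 11.18×64.8333 + ½×0.24×64.8333² = 1229.2391.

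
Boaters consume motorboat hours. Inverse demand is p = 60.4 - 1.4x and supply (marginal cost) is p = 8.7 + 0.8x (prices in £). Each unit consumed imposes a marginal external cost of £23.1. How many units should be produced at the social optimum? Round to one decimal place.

x* = 13.0

Social marginal benefit = demand − MEC = 37.3 - 1.4x.
Set SMB = MC: 37.3 - 1.4x = 8.7 + 0.8x → x* = 13.0000.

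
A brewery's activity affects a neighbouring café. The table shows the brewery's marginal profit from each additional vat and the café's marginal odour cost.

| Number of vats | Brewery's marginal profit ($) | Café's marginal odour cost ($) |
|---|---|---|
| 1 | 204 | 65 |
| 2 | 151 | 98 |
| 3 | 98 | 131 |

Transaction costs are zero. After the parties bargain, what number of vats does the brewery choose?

2

Bargaining reaches the level where marginal profit last exceeds marginal odour cost.
That holds through level 2 (151 ≥ 98) but not at 3 (98 < 131).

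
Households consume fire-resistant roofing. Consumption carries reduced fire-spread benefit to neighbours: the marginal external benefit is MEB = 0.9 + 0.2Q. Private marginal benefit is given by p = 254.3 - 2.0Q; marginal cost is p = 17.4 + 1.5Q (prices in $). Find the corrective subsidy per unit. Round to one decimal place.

subsidy = $15.3 per unit

Social marginal benefit = demand + MEB = 255.2 - 1.8Q.
Set SMB = MC: 255.2 - 1.8Q = 17.4 + 1.5Q → Q* = 72.0606.
The Pigouvian subsidy equals MEB at Q*: 0.9 + 0.2×72.0606 = 15.3121.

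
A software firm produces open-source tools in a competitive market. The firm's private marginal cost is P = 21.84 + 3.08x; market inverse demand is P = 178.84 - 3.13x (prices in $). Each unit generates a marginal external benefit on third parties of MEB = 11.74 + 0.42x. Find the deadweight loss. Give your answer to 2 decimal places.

Market equilibrium (private): 21.84 + 3.08x = 178.84 - 3.13x → x_m = 25.2818.
Social marginal cost = private MC − MEB = 10.10 + 2.66x.
Set SMC = demand: 10.10 + 2.66x = 178.84 - 3.13x → x* = 29.1434.
Height of the DWL triangle at x_m is demand(x_m) − SMC(x_m) = MEB(x_m) = 22.3584.
DWL = ½ × 3.8616 × 22.3584 = 43.1696.

DWL = $43.17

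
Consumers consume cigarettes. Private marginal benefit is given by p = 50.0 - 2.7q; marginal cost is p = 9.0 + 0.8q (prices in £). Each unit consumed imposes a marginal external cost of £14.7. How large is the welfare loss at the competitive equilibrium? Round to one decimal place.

Market equilibrium (private): 9.0 + 0.8q = 50.0 - 2.7q → q_m = 11.7143.
Social marginal benefit = demand − MEC = 35.3 - 2.7q.
Set SMB = MC: 35.3 - 2.7q = 9.0 + 0.8q → q* = 7.5143.
Height of the DWL triangle at q_m is MC(q_m) − SMB(q_m) = MEC(q_m) = 14.7000.
DWL = ½ × 4.2000 × 14.7000 = 30.8700.

DWL = £30.9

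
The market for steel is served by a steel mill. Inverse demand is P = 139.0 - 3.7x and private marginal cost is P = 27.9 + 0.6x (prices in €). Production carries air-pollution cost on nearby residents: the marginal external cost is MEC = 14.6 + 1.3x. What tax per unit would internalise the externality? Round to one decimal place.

Social marginal cost = private MC + MEC = 42.5 + 1.9x.
Set SMC = demand: 42.5 + 1.9x = 139.0 - 3.7x → x* = 17.2321.
The Pigouvian tax equals MEC at x*: 14.6 + 1.3×17.2321 = 37.0017.

tax = €37.0 per unit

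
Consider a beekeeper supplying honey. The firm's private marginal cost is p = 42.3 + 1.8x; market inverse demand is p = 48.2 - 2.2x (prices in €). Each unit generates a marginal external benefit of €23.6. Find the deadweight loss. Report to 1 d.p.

DWL = €69.6

Market equilibrium (private): 42.3 + 1.8x = 48.2 - 2.2x → x_m = 1.4750.
Social marginal cost = private MC − MEB = 18.7 + 1.8x.
Set SMC = demand: 18.7 + 1.8x = 48.2 - 2.2x → x* = 7.3750.
Between x* and x_m the wedge demand − SMC runs linearly from 0 to MEB(x_m), so the loss is a triangle.
DWL = ½ × 5.9000 × 23.6000 = 69.6200.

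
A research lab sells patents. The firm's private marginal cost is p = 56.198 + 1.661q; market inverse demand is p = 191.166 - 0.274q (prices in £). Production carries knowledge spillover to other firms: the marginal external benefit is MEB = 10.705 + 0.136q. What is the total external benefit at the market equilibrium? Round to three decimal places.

Market equilibrium (private): 56.198 + 1.661q = 191.166 - 0.274q → q_m = 69.7509.
Total external benefit = ∫₀^{q_m} (10.705 + 0.136q) dq = 10.705×69.7509 + ½×0.136×69.7509² = 1077.5162.

£1077.516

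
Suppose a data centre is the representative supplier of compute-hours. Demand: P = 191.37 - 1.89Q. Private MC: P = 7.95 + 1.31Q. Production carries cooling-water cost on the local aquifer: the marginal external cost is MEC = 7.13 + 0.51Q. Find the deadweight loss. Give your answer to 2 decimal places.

DWL = 178.20

Market equilibrium (private): 7.95 + 1.31Q = 191.37 - 1.89Q → Q_m = 57.3188.
Social marginal cost = private MC + MEC = 15.08 + 1.82Q.
Set SMC = demand: 15.08 + 1.82Q = 191.37 - 1.89Q → Q* = 47.5175.
The loss is the area between SMC and demand from Q* to Q_m; with linear curves that's a triangle of height MEC(Q_m).
DWL = ½ × 9.8013 × 36.3626 = 178.2004.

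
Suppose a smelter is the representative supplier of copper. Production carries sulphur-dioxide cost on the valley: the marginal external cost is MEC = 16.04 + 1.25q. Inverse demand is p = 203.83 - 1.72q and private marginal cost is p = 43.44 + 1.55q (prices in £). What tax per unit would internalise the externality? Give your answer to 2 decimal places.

Social marginal cost = private MC + MEC = 59.48 + 2.80q.
Set SMC = demand: 59.48 + 2.80q = 203.83 - 1.72q → q* = 31.9358.
The Pigouvian tax equals MEC at q*: 16.04 + 1.25×31.9358 = 55.9598.

tax = £55.96 per unit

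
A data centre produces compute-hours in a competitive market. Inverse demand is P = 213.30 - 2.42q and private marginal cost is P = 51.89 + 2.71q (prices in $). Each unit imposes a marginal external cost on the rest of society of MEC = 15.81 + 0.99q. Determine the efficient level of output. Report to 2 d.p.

q* = 23.79

Social marginal cost = private MC + MEC = 67.70 + 3.70q.
Set SMC = demand: 67.70 + 3.70q = 213.30 - 2.42q → q* = 23.7908.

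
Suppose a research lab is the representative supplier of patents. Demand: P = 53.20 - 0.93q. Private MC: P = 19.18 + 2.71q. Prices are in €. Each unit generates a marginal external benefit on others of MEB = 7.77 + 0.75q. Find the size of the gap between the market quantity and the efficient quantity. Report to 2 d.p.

5.11 units

Market equilibrium (private): 19.18 + 2.71q = 53.20 - 0.93q → q_m = 9.3462.
Social marginal cost = private MC − MEB = 11.41 + 1.96q.
Set SMC = demand: 11.41 + 1.96q = 53.20 - 0.93q → q* = 14.4602.
Gap = |9.3462 − 14.4602| = 5.1140.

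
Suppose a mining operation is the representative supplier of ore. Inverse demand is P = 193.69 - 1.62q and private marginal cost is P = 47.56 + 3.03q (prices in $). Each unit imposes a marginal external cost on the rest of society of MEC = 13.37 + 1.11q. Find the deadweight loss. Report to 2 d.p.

Market equilibrium (private): 47.56 + 3.03q = 193.69 - 1.62q → q_m = 31.4258.
Social marginal cost = private MC + MEC = 60.93 + 4.14q.
Set SMC = demand: 60.93 + 4.14q = 193.69 - 1.62q → q* = 23.0486.
Height of the DWL triangle at q_m is SMC(q_m) − demand(q_m) = MEC(q_m) = 48.2526.
DWL = ½ × 8.3772 × 48.2526 = 202.1108.

DWL = $202.11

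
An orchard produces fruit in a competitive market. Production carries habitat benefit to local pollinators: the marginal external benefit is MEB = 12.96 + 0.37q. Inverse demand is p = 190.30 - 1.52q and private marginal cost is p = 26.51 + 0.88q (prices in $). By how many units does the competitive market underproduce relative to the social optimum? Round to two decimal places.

18.82 units

Market equilibrium (private): 26.51 + 0.88q = 190.30 - 1.52q → q_m = 68.2458.
Social marginal cost = private MC − MEB = 13.55 + 0.51q.
Set SMC = demand: 13.55 + 0.51q = 190.30 - 1.52q → q* = 87.0690.
Gap = |68.2458 − 87.0690| = 18.8232.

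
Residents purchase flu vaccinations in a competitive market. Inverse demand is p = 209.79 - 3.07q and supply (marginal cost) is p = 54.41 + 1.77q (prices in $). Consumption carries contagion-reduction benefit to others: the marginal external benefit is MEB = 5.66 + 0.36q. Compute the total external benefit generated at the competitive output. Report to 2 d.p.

$367.22

Market equilibrium (private): 54.41 + 1.77q = 209.79 - 3.07q → q_m = 32.1033.
Total external benefit = ∫₀^{q_m} (5.66 + 0.36q) dq = 5.66×32.1033 + ½×0.36×32.1033² = 367.2166.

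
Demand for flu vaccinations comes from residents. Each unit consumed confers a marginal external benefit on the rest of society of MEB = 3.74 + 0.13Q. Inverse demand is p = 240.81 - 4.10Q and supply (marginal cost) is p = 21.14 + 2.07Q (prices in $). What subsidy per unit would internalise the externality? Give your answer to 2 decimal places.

subsidy = $8.55 per unit

Social marginal benefit = demand + MEB = 244.55 - 3.97Q.
Set SMB = MC: 244.55 - 3.97Q = 21.14 + 2.07Q → Q* = 36.9884.
The Pigouvian subsidy equals MEB at Q*: 3.74 + 0.13×36.9884 = 8.5485.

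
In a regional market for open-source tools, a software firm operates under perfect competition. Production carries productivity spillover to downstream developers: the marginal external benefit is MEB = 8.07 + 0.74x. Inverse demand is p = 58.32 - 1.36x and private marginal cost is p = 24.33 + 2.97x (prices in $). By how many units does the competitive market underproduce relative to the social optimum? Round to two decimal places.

Market equilibrium (private): 24.33 + 2.97x = 58.32 - 1.36x → x_m = 7.8499.
Social marginal cost = private MC − MEB = 16.26 + 2.23x.
Set SMC = demand: 16.26 + 2.23x = 58.32 - 1.36x → x* = 11.7159.
Gap = |7.8499 − 11.7159| = 3.8660.

3.87 units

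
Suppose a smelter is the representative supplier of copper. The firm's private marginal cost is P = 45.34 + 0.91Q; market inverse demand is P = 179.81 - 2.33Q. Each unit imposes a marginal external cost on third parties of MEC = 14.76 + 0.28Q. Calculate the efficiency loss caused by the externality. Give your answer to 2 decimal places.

DWL = 98.86

Market equilibrium (private): 45.34 + 0.91Q = 179.81 - 2.33Q → Q_m = 41.5031.
Social marginal cost = private MC + MEC = 60.10 + 1.19Q.
Set SMC = demand: 60.10 + 1.19Q = 179.81 - 2.33Q → Q* = 34.0085.
Between Q* and Q_m the wedge SMC − demand runs linearly from 0 to MEC(Q_m), so the loss is a triangle.
DWL = ½ × 7.4946 × 26.3809 = 98.8571.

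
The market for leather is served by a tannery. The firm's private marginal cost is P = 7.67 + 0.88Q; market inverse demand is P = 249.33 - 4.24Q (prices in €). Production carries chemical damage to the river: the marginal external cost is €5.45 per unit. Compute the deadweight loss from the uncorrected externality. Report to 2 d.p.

DWL = €2.90

Market equilibrium (private): 7.67 + 0.88Q = 249.33 - 4.24Q → Q_m = 47.1992.
Social marginal cost = private MC + MEC = 13.12 + 0.88Q.
Set SMC = demand: 13.12 + 0.88Q = 249.33 - 4.24Q → Q* = 46.1348.
Height of the DWL triangle at Q_m is SMC(Q_m) − demand(Q_m) = MEC(Q_m) = 5.4500.
DWL = ½ × 1.0644 × 5.4500 = 2.9005.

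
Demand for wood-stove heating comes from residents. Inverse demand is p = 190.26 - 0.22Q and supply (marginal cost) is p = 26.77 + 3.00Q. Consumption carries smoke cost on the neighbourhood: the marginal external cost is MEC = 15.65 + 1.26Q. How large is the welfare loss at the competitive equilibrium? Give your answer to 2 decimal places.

Market equilibrium (private): 26.77 + 3.00Q = 190.26 - 0.22Q → Q_m = 50.7733.
Social marginal benefit = demand − MEC = 174.61 - 1.48Q.
Set SMB = MC: 174.61 - 1.48Q = 26.77 + 3.00Q → Q* = 33.0000.
Between Q* and Q_m the wedge MC − SMB runs linearly from 0 to MEC(Q_m), so the loss is a triangle.
DWL = ½ × 17.7733 × 79.6243 = 707.5933.

DWL = 707.59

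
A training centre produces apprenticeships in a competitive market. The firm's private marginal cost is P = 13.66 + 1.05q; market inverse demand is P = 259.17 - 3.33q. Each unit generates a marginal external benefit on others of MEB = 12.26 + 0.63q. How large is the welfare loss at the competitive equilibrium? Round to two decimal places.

DWL = 301.76

Market equilibrium (private): 13.66 + 1.05q = 259.17 - 3.33q → q_m = 56.0525.
Social marginal cost = private MC − MEB = 1.40 + 0.42q.
Set SMC = demand: 1.40 + 0.42q = 259.17 - 3.33q → q* = 68.7387.
The loss is the area between SMC and demand from q* to q_m; with linear curves that's a triangle of height MEB(q_m).
DWL = ½ × 12.6862 × 47.5731 = 301.7609.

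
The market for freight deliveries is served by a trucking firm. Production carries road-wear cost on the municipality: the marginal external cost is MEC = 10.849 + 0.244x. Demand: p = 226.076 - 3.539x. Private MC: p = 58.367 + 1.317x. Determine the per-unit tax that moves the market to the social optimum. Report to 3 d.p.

Social marginal cost = private MC + MEC = 69.216 + 1.561x.
Set SMC = demand: 69.216 + 1.561x = 226.076 - 3.539x → x* = 30.7569.
The Pigouvian tax equals MEC at x*: 10.849 + 0.244×30.7569 = 18.3537.

tax = 18.354 per unit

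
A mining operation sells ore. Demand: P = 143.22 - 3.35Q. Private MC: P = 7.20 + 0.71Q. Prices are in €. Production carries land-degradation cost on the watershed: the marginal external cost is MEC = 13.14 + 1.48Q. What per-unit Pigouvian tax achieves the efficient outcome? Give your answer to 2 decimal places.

Social marginal cost = private MC + MEC = 20.34 + 2.19Q.
Set SMC = demand: 20.34 + 2.19Q = 143.22 - 3.35Q → Q* = 22.1805.
The Pigouvian tax equals MEC at Q*: 13.14 + 1.48×22.1805 = 45.9671.

tax = €45.97 per unit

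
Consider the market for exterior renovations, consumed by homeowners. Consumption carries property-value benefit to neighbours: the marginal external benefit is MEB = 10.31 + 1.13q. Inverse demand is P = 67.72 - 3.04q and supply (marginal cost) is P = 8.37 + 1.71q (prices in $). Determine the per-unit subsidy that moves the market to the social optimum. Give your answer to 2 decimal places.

subsidy = $32.05 per unit

Social marginal benefit = demand + MEB = 78.03 - 1.91q.
Set SMB = MC: 78.03 - 1.91q = 8.37 + 1.71q → q* = 19.2431.
The Pigouvian subsidy equals MEB at q*: 10.31 + 1.13×19.2431 = 32.0547.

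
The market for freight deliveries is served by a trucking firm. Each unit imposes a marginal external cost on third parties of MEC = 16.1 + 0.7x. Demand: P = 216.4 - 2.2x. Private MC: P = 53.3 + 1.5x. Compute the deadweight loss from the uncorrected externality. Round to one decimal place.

Market equilibrium (private): 53.3 + 1.5x = 216.4 - 2.2x → x_m = 44.0811.
Social marginal cost = private MC + MEC = 69.4 + 2.2x.
Set SMC = demand: 69.4 + 2.2x = 216.4 - 2.2x → x* = 33.4091.
The welfare-loss triangle has base |x_m − x*| and height MEC(x_m) (the vertical gap between SMC and demand is zero at x* and MEC at x_m).
DWL = ½ × 10.6720 × 46.9568 = 250.5615.

DWL = 250.6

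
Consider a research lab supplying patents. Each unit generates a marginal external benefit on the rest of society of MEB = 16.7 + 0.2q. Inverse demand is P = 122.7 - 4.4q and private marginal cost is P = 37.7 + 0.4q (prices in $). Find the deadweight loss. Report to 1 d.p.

DWL = $44.5

Market equilibrium (private): 37.7 + 0.4q = 122.7 - 4.4q → q_m = 17.7083.
Social marginal cost = private MC − MEB = 21.0 + 0.2q.
Set SMC = demand: 21.0 + 0.2q = 122.7 - 4.4q → q* = 22.1087.
Height of the DWL triangle at q_m is demand(q_m) − SMC(q_m) = MEB(q_m) = 20.2417.
DWL = ½ × 4.4004 × 20.2417 = 44.5358.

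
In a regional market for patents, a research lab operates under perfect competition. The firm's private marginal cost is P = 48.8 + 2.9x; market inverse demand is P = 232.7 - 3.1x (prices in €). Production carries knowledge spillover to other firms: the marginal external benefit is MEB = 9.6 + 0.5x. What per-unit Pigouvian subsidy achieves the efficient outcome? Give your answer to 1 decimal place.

Social marginal cost = private MC − MEB = 39.2 + 2.4x.
Set SMC = demand: 39.2 + 2.4x = 232.7 - 3.1x → x* = 35.1818.
The Pigouvian subsidy equals MEB at x*: 9.6 + 0.5×35.1818 = 27.1909.

subsidy = €27.2 per unit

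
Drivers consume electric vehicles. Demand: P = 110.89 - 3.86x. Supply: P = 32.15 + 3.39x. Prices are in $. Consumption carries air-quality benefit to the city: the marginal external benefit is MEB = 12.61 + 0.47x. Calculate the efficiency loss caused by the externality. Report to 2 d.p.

Market equilibrium (private): 32.15 + 3.39x = 110.89 - 3.86x → x_m = 10.8607.
Social marginal benefit = demand + MEB = 123.50 - 3.39x.
Set SMB = MC: 123.50 - 3.39x = 32.15 + 3.39x → x* = 13.4735.
The welfare-loss triangle has base |x_m − x*| and height MEB(x_m) (the vertical gap between SMB and MC is zero at x* and MEB at x_m).
DWL = ½ × 2.6128 × 17.7145 = 23.1422.

DWL = $23.14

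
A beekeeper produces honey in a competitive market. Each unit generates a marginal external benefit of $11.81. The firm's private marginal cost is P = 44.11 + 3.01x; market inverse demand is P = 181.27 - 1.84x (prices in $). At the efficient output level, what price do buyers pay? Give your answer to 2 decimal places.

P = $124.75

Social marginal cost = private MC − MEB = 32.30 + 3.01x.
Set SMC = demand: 32.30 + 3.01x = 181.27 - 1.84x → x* = 30.7155.
Consumer price on the demand curve at x*: 181.27 − 1.84×30.7155 = 124.7535.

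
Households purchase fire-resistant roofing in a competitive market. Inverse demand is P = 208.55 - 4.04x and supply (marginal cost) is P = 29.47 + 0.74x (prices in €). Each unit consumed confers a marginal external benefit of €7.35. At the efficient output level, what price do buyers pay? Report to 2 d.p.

P = €50.98

Social marginal benefit = demand + MEB = 215.90 - 4.04x.
Set SMB = MC: 215.90 - 4.04x = 29.47 + 0.74x → x* = 39.0021.
Consumer price on the demand curve at x*: 208.55 − 4.04×39.0021 = 50.9815.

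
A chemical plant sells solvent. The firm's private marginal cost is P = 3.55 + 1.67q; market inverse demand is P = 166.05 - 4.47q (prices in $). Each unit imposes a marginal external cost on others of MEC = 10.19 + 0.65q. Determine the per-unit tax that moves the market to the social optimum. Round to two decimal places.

tax = $24.77 per unit

Social marginal cost = private MC + MEC = 13.74 + 2.32q.
Set SMC = demand: 13.74 + 2.32q = 166.05 - 4.47q → q* = 22.4315.
The Pigouvian tax equals MEC at q*: 10.19 + 0.65×22.4315 = 24.7705.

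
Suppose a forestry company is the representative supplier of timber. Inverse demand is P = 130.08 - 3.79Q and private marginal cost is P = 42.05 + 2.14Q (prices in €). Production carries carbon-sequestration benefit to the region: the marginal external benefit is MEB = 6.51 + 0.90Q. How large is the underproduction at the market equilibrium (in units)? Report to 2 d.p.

Market equilibrium (private): 42.05 + 2.14Q = 130.08 - 3.79Q → Q_m = 14.8449.
Social marginal cost = private MC − MEB = 35.54 + 1.24Q.
Set SMC = demand: 35.54 + 1.24Q = 130.08 - 3.79Q → Q* = 18.7952.
Gap = |14.8449 − 18.7952| = 3.9503.

3.95 units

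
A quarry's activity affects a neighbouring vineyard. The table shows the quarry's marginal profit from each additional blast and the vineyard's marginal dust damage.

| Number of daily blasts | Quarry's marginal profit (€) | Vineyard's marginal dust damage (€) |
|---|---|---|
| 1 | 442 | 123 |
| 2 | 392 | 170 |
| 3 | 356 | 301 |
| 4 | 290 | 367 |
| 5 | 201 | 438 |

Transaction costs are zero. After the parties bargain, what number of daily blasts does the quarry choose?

Bargaining reaches the level where marginal profit last exceeds marginal dust damage.
That holds through level 3 (356 ≥ 301) but not at 4 (290 < 367).

3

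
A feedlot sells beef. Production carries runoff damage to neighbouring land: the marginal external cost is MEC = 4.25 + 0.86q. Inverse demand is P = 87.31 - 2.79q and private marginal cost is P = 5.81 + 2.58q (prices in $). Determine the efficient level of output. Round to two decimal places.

Social marginal cost = private MC + MEC = 10.06 + 3.44q.
Set SMC = demand: 10.06 + 3.44q = 87.31 - 2.79q → q* = 12.3997.

q* = 12.40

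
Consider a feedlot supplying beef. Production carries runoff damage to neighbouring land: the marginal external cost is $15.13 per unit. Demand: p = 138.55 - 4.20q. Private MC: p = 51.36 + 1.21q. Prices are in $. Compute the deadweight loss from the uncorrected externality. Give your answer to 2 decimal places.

Market equilibrium (private): 51.36 + 1.21q = 138.55 - 4.20q → q_m = 16.1165.
Social marginal cost = private MC + MEC = 66.49 + 1.21q.
Set SMC = demand: 66.49 + 1.21q = 138.55 - 4.20q → q* = 13.3198.
Height of the DWL triangle at q_m is SMC(q_m) − demand(q_m) = MEC(q_m) = 15.1300.
DWL = ½ × 2.7967 × 15.1300 = 21.1570.

DWL = $21.16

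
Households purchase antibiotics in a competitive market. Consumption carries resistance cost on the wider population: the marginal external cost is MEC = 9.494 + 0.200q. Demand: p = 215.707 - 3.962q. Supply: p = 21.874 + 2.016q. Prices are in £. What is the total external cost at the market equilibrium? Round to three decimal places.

Market equilibrium (private): 21.874 + 2.016q = 215.707 - 3.962q → q_m = 32.4244.
Total external cost = ∫₀^{q_m} (9.494 + 0.200q) dq = 9.494×32.4244 + ½×0.200×32.4244² = 412.9714.

£412.971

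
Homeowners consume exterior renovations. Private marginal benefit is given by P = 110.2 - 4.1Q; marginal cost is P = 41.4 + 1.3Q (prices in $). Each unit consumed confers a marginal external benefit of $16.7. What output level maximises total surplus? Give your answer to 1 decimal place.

Social marginal benefit = demand + MEB = 126.9 - 4.1Q.
Set SMB = MC: 126.9 - 4.1Q = 41.4 + 1.3Q → Q* = 15.8333.

Q* = 15.8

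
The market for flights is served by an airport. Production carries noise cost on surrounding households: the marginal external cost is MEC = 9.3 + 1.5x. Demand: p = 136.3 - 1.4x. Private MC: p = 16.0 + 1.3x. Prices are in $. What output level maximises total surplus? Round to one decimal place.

Social marginal cost = private MC + MEC = 25.3 + 2.8x.
Set SMC = demand: 25.3 + 2.8x = 136.3 - 1.4x → x* = 26.4286.

x* = 26.4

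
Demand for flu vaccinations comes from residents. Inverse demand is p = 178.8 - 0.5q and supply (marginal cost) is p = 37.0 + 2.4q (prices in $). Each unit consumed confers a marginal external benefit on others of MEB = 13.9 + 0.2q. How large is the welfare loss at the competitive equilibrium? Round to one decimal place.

DWL = $103.8

Market equilibrium (private): 37.0 + 2.4q = 178.8 - 0.5q → q_m = 48.8966.
Social marginal benefit = demand + MEB = 192.7 - 0.3q.
Set SMB = MC: 192.7 - 0.3q = 37.0 + 2.4q → q* = 57.6667.
Between q* and q_m the wedge SMB − MC runs linearly from 0 to MEB(q_m), so the loss is a triangle.
DWL = ½ × 8.7701 × 23.6793 = 103.8349.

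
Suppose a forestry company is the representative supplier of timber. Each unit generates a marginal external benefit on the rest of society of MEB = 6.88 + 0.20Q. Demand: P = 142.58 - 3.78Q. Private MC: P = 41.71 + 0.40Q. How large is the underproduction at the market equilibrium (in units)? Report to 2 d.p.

2.94 units

Market equilibrium (private): 41.71 + 0.40Q = 142.58 - 3.78Q → Q_m = 24.1316.
Social marginal cost = private MC − MEB = 34.83 + 0.20Q.
Set SMC = demand: 34.83 + 0.20Q = 142.58 - 3.78Q → Q* = 27.0729.
Gap = |24.1316 − 27.0729| = 2.9413.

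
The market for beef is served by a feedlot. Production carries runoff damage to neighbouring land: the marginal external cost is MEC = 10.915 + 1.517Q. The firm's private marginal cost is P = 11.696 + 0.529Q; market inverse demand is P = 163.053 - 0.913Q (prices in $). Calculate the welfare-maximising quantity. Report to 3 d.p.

Social marginal cost = private MC + MEC = 22.611 + 2.046Q.
Set SMC = demand: 22.611 + 2.046Q = 163.053 - 0.913Q → Q* = 47.4627.

Q* = 47.463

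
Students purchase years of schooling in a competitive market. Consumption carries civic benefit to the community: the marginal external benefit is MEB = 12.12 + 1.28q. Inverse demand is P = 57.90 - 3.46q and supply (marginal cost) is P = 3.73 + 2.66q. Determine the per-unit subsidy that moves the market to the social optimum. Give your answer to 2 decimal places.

subsidy = 29.65 per unit

Social marginal benefit = demand + MEB = 70.02 - 2.18q.
Set SMB = MC: 70.02 - 2.18q = 3.73 + 2.66q → q* = 13.6963.
The Pigouvian subsidy equals MEB at q*: 12.12 + 1.28×13.6963 = 29.6513.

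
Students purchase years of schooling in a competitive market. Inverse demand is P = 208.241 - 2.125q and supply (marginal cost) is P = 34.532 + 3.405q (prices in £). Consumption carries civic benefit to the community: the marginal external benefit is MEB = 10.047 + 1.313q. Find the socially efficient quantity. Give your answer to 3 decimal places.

Social marginal benefit = demand + MEB = 218.288 - 0.812q.
Set SMB = MC: 218.288 - 0.812q = 34.532 + 3.405q → q* = 43.5751.

q* = 43.575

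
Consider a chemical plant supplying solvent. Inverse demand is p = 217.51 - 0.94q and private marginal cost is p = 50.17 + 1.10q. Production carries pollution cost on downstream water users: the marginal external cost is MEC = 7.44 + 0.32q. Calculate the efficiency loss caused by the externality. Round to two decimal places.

DWL = 240.46

Market equilibrium (private): 50.17 + 1.10q = 217.51 - 0.94q → q_m = 82.0294.
Social marginal cost = private MC + MEC = 57.61 + 1.42q.
Set SMC = demand: 57.61 + 1.42q = 217.51 - 0.94q → q* = 67.7542.
The welfare-loss triangle has base |q_m − q*| and height MEC(q_m) (the vertical gap between SMC and demand is zero at q* and MEC at q_m).
DWL = ½ × 14.2752 × 33.6894 = 240.4615.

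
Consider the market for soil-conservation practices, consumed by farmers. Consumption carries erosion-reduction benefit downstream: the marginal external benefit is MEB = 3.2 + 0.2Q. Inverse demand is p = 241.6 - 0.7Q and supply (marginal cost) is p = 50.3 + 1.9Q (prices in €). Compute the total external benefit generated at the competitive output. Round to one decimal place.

€776.8

Market equilibrium (private): 50.3 + 1.9Q = 241.6 - 0.7Q → Q_m = 73.5769.
Total external benefit = ∫₀^{Q_m} (3.2 + 0.2Q) dQ = 3.2×73.5769 + ½×0.2×73.5769² = 776.8021.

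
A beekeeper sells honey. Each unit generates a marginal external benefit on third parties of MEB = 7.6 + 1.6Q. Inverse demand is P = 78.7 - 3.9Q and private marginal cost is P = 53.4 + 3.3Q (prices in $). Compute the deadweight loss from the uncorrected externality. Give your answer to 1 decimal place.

DWL = $15.6

Market equilibrium (private): 53.4 + 3.3Q = 78.7 - 3.9Q → Q_m = 3.5139.
Social marginal cost = private MC − MEB = 45.8 + 1.7Q.
Set SMC = demand: 45.8 + 1.7Q = 78.7 - 3.9Q → Q* = 5.8750.
The loss is the area between SMC and demand from Q* to Q_m; with linear curves that's a triangle of height MEB(Q_m).
DWL = ½ × 2.3611 × 13.2222 = 15.6095.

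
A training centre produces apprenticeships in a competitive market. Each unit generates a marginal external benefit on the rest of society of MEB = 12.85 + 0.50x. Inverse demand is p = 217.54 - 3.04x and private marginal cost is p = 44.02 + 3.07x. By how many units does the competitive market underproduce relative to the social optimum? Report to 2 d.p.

Market equilibrium (private): 44.02 + 3.07x = 217.54 - 3.04x → x_m = 28.3993.
Social marginal cost = private MC − MEB = 31.17 + 2.57x.
Set SMC = demand: 31.17 + 2.57x = 217.54 - 3.04x → x* = 33.2210.
Gap = |28.3993 − 33.2210| = 4.8217.

4.82 units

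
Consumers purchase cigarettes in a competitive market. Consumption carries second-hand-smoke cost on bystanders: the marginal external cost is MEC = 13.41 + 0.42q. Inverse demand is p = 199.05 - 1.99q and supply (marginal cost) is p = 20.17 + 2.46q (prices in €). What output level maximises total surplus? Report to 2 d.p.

Social marginal benefit = demand − MEC = 185.64 - 2.41q.
Set SMB = MC: 185.64 - 2.41q = 20.17 + 2.46q → q* = 33.9774.

q* = 33.98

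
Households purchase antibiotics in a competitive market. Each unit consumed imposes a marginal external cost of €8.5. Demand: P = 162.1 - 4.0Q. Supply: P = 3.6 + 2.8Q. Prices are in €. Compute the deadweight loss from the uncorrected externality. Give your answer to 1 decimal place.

Market equilibrium (private): 3.6 + 2.8Q = 162.1 - 4.0Q → Q_m = 23.3088.
Social marginal benefit = demand − MEC = 153.6 - 4.0Q.
Set SMB = MC: 153.6 - 4.0Q = 3.6 + 2.8Q → Q* = 22.0588.
The welfare-loss triangle has base |Q_m − Q*| and height MEC(Q_m) (the vertical gap between SMB and MC is zero at Q* and MEC at Q_m).
DWL = ½ × 1.2500 × 8.5000 = 5.3125.

DWL = €5.3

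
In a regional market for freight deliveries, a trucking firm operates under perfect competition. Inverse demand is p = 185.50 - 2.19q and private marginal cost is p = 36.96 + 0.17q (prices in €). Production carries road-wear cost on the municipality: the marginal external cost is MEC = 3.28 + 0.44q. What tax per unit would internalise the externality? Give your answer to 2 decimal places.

tax = €26.11 per unit

Social marginal cost = private MC + MEC = 40.24 + 0.61q.
Set SMC = demand: 40.24 + 0.61q = 185.50 - 2.19q → q* = 51.8786.
The Pigouvian tax equals MEC at q*: 3.28 + 0.44×51.8786 = 26.1066.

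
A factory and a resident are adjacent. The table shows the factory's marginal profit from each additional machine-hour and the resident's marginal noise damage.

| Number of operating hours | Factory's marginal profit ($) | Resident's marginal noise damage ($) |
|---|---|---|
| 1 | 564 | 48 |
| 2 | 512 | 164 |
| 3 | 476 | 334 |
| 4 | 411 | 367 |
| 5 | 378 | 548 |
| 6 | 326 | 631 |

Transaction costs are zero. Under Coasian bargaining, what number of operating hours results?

4

Bargaining reaches the level where marginal profit last exceeds marginal noise damage.
That holds through level 4 (411 ≥ 367) but not at 5 (378 < 548).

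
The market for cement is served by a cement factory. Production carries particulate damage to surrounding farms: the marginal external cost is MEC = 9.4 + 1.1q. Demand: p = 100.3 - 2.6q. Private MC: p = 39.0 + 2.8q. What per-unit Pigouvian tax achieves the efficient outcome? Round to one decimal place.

tax = 18.2 per unit

Social marginal cost = private MC + MEC = 48.4 + 3.9q.
Set SMC = demand: 48.4 + 3.9q = 100.3 - 2.6q → q* = 7.9846.
The Pigouvian tax equals MEC at q*: 9.4 + 1.1×7.9846 = 18.1831.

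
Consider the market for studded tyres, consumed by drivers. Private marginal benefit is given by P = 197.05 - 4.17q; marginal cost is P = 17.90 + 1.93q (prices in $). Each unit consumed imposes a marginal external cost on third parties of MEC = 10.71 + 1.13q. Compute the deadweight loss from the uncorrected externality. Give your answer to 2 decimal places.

DWL = $133.26

Market equilibrium (private): 17.90 + 1.93q = 197.05 - 4.17q → q_m = 29.3689.
Social marginal benefit = demand − MEC = 186.34 - 5.30q.
Set SMB = MC: 186.34 - 5.30q = 17.90 + 1.93q → q* = 23.2974.
The loss is the area between SMB and MC from q* to q_m; with linear curves that's a triangle of height MEC(q_m).
DWL = ½ × 6.0715 × 43.8968 = 133.2597.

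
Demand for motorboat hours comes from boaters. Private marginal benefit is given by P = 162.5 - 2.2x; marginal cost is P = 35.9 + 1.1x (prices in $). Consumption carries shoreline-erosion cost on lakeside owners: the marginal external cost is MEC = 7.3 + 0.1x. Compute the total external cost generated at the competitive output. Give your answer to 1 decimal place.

$353.6

Market equilibrium (private): 35.9 + 1.1x = 162.5 - 2.2x → x_m = 38.3636.
Total external cost = ∫₀^{x_m} (7.3 + 0.1x) dx = 7.3×38.3636 + ½×0.1×38.3636² = 353.6426.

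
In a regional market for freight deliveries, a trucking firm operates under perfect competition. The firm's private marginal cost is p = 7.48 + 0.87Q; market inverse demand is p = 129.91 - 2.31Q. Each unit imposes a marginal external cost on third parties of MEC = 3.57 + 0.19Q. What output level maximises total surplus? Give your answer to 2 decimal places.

Q* = 35.27

Social marginal cost = private MC + MEC = 11.05 + 1.06Q.
Set SMC = demand: 11.05 + 1.06Q = 129.91 - 2.31Q → Q* = 35.2700.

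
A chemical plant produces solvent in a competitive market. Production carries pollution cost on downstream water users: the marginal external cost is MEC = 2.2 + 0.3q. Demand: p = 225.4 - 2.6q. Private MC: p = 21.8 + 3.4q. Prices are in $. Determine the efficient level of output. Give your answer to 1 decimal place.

q* = 32.0

Social marginal cost = private MC + MEC = 24.0 + 3.7q.
Set SMC = demand: 24.0 + 3.7q = 225.4 - 2.6q → q* = 31.9683.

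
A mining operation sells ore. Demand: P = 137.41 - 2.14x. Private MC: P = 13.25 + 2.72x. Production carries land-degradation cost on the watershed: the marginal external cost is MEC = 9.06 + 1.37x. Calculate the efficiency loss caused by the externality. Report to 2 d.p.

DWL = 155.80

Market equilibrium (private): 13.25 + 2.72x = 137.41 - 2.14x → x_m = 25.5473.
Social marginal cost = private MC + MEC = 22.31 + 4.09x.
Set SMC = demand: 22.31 + 4.09x = 137.41 - 2.14x → x* = 18.4751.
The loss is the area between SMC and demand from x* to x_m; with linear curves that's a triangle of height MEC(x_m).
DWL = ½ × 7.0722 × 44.0598 = 155.7999.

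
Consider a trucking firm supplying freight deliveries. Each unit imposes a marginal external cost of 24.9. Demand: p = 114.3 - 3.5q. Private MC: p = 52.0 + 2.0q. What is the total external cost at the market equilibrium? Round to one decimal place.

282.0

Market equilibrium (private): 52.0 + 2.0q = 114.3 - 3.5q → q_m = 11.3273.
Total external cost = MEC × q_m = 24.9 × 11.3273 = 282.0498.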